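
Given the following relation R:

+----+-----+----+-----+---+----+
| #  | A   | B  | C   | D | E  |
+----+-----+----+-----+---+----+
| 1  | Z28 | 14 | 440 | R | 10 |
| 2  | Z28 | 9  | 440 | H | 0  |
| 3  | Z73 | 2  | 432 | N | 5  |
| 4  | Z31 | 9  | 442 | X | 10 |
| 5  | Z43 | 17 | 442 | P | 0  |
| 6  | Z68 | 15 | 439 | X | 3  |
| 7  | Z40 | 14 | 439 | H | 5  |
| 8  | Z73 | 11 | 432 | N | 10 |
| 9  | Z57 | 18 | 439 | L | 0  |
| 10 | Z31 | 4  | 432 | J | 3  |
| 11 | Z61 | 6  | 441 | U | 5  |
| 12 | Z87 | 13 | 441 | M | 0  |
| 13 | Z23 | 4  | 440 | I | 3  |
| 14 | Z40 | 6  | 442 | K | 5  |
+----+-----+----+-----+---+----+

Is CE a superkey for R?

All 14 rows have distinct CE values, so CE → (all attributes) holds and CE is a superkey.

Yes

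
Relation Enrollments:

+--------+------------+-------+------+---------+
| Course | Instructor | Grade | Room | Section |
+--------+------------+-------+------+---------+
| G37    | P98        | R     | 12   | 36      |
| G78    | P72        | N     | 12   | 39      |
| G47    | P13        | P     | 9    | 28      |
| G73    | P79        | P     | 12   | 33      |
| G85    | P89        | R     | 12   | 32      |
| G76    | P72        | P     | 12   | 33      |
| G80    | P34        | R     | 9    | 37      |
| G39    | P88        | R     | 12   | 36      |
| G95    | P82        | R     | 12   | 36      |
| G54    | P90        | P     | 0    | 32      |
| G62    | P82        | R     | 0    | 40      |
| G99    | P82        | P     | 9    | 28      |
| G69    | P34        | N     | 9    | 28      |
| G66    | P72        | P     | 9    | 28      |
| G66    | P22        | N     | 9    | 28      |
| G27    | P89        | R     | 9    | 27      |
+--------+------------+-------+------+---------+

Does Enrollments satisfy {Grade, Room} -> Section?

No

(Grade=R, Room=12): 4 rows → Section takes values {36, 32} — violation
(Grade=N, Room=12): 1 row → Section = 39 ✓
(Grade=P, Room=9): 3 rows → Section = 28, 28, 28 ✓
(Grade=P, Room=12): 2 rows → Section = 33, 33 ✓
(Grade=R, Room=9): 2 rows → Section takes values {37, 27} — violation
(Grade=P, Room=0): 1 row → Section = 32 ✓
(Grade=R, Room=0): 1 row → Section = 40 ✓
(Grade=N, Room=9): 2 rows → Section = 28, 28 ✓
Two rows agree on {Grade, Room} but differ on Section, so {Grade, Room} -> Section does not hold.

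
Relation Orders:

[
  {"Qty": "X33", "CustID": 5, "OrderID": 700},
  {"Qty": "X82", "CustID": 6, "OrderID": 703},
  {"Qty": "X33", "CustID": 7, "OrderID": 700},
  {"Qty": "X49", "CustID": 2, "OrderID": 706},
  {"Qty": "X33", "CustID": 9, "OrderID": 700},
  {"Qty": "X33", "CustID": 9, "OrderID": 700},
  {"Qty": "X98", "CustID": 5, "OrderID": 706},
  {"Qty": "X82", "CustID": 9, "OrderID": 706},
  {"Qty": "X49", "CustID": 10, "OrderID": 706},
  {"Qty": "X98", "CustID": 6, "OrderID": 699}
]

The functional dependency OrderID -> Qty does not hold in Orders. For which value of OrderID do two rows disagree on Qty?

706

OrderID=700: 4 rows → Qty = X33, X33, X33, X33 ✓
OrderID=703: 1 row → Qty = X82 ✓
OrderID=706: 4 rows → Qty takes values {X49, X98, X82} — violation
OrderID=699: 1 row → Qty = X98 ✓
The only OrderID value with inconsistent Qty is OrderID=706.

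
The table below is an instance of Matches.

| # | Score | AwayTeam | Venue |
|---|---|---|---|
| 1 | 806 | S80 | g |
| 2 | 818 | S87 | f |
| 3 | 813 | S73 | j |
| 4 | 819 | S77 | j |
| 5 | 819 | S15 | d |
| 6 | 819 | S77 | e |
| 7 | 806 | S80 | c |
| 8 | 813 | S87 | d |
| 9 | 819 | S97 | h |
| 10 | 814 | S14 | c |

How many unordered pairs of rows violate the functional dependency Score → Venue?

Score=806: violating pairs (1,7) — 1 pair.
Score=813: violating pairs (3,8) — 1 pair.
Score=819: violating pairs (4,5), (4,6), (4,9), (5,6), (5,9), (6,9) — 6 pairs.

8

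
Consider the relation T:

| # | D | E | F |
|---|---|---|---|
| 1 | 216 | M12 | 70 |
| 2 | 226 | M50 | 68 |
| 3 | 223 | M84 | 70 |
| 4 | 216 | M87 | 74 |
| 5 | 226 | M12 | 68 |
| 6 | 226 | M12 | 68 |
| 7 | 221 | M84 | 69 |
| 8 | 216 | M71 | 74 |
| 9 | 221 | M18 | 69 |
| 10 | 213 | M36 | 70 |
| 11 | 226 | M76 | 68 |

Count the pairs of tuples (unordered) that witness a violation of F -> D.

3

F=70: violating pairs (1,3), (1,10), (3,10) — 3 pairs.
F=68: all 4 rows agree on D — 0 pairs.
F=74: all 2 rows agree on D — 0 pairs.
F=69: all 2 rows agree on D — 0 pairs.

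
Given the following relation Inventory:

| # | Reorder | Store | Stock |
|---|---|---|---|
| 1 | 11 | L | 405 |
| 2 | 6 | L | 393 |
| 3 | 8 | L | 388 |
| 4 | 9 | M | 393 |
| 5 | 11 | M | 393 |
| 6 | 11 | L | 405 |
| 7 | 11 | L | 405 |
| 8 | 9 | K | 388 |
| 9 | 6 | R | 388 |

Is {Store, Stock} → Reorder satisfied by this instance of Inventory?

No

(Store=L, Stock=405): rows 1, 6, 7 → Reorder = 11, 11, 11 ✓
(Store=L, Stock=393): row 2 → Reorder = 6 ✓
(Store=L, Stock=388): row 3 → Reorder = 8 ✓
(Store=M, Stock=393): rows 4, 5 → Reorder takes values {9, 11} — violation
(Store=K, Stock=388): row 8 → Reorder = 9 ✓
(Store=R, Stock=388): row 9 → Reorder = 6 ✓
Two rows agree on {Store, Stock} but differ on Reorder, so {Store, Stock} → Reorder does not hold.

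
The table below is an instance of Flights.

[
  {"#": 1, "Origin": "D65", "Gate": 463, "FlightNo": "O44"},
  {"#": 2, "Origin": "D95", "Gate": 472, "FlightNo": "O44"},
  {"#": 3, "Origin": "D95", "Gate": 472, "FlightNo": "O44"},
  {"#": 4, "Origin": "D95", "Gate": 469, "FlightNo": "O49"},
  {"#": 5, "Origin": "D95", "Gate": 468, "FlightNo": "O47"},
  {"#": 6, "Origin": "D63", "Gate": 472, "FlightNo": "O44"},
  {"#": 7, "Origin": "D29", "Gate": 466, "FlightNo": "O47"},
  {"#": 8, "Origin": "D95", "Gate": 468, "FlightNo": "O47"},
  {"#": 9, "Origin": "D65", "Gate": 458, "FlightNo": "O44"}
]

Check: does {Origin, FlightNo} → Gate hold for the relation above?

(Origin=D65, FlightNo=O44): rows 1, 9 → Gate takes values {463, 458} — violation
(Origin=D95, FlightNo=O44): rows 2, 3 → Gate = 472, 472 ✓
(Origin=D95, FlightNo=O49): row 4 → Gate = 469 ✓
(Origin=D95, FlightNo=O47): rows 5, 8 → Gate = 468, 468 ✓
(Origin=D63, FlightNo=O44): row 6 → Gate = 472 ✓
(Origin=D29, FlightNo=O47): row 7 → Gate = 466 ✓
Two rows agree on {Origin, FlightNo} but differ on Gate, so {Origin, FlightNo} → Gate does not hold.

No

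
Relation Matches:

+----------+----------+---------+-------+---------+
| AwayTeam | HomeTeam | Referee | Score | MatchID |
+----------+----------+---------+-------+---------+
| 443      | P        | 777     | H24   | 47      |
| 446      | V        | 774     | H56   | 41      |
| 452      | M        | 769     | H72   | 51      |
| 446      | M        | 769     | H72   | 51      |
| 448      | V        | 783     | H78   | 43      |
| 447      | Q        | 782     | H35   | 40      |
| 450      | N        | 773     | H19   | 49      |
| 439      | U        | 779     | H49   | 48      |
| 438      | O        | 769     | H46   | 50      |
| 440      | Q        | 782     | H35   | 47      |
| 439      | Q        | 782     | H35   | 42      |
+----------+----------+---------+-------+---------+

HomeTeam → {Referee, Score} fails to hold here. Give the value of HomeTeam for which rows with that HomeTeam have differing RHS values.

HomeTeam=P: 1 row → {Referee,Score} = (777, H24) ✓
HomeTeam=V: 2 rows → {Referee,Score} takes values {(774, H56), (783, H78)} — violation
HomeTeam=M: 2 rows → {Referee,Score} = (769, H72), (769, H72) ✓
HomeTeam=Q: 3 rows → {Referee,Score} = (782, H35), (782, H35), (782, H35) ✓
HomeTeam=N: 1 row → {Referee,Score} = (773, H19) ✓
HomeTeam=U: 1 row → {Referee,Score} = (779, H49) ✓
HomeTeam=O: 1 row → {Referee,Score} = (769, H46) ✓
The only HomeTeam value with inconsistent RHS is HomeTeam=V.

V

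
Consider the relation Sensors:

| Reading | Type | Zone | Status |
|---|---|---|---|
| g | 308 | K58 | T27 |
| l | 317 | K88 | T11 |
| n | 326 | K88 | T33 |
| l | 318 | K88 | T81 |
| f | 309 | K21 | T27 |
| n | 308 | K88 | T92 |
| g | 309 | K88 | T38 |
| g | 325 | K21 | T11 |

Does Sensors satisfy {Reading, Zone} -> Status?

(Reading=g, Zone=K58): 1 row → Status = T27 ✓
(Reading=l, Zone=K88): 2 rows → Status takes values {T11, T81} — violation
(Reading=n, Zone=K88): 2 rows → Status takes values {T33, T92} — violation
(Reading=f, Zone=K21): 1 row → Status = T27 ✓
(Reading=g, Zone=K88): 1 row → Status = T38 ✓
(Reading=g, Zone=K21): 1 row → Status = T11 ✓
Two rows agree on {Reading, Zone} but differ on Status, so {Reading, Zone} -> Status does not hold.

No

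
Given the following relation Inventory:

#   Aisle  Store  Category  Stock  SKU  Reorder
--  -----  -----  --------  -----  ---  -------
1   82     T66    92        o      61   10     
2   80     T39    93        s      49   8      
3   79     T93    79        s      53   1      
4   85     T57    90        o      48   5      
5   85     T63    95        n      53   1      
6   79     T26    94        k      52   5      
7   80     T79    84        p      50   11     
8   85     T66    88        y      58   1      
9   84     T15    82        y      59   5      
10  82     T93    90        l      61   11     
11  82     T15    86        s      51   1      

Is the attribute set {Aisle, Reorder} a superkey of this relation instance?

No

Rows 5 and 8 have the same {Aisle, Reorder} value (Aisle=85, Reorder=1) but are distinct tuples, so {Aisle, Reorder} does not determine every attribute — not a superkey.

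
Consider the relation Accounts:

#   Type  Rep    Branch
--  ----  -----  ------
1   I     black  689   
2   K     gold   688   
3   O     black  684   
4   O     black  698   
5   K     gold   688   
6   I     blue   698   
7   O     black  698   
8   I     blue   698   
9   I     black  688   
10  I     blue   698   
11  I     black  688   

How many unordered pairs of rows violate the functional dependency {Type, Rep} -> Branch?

4

(Type=I, Rep=black): violating pairs (1,9), (1,11) — 2 pairs.
(Type=K, Rep=gold): all 2 rows agree on Branch — 0 pairs.
(Type=O, Rep=black): violating pairs (3,4), (3,7) — 2 pairs.
(Type=I, Rep=blue): all 3 rows agree on Branch — 0 pairs.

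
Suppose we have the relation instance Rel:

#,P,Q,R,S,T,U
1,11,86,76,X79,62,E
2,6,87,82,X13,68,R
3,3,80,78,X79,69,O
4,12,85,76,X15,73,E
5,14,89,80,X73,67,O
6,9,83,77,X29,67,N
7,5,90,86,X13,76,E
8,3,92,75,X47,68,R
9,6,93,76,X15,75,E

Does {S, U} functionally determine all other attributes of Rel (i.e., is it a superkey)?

No

Rows 4 and 9 have the same {S, U} value (S=X15, U=E) but are distinct tuples, so {S, U} does not determine every attribute — not a superkey.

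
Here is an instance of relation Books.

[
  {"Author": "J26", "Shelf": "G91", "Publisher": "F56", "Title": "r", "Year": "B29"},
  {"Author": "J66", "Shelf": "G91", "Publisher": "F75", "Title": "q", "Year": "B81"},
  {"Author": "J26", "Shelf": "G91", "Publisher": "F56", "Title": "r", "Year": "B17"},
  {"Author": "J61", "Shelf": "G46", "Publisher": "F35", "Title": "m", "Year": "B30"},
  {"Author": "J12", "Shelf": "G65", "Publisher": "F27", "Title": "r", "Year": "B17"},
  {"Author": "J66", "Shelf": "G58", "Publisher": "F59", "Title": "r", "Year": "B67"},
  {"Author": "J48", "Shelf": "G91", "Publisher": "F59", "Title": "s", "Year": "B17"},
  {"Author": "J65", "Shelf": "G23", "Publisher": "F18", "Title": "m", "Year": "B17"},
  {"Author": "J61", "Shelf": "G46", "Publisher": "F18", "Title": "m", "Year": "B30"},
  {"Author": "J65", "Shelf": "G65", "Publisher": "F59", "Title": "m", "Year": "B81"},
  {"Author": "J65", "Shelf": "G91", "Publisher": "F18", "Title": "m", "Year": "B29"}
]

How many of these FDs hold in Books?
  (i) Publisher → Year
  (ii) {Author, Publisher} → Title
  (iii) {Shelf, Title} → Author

(i) Publisher → Year: Publisher=F56: 2 rows → Year takes values {B29, B17} — violation; Publisher=F59: 3 rows → Year takes values {B67, B17, B81} — violation; Publisher=F18: 3 rows → Year takes values {B17, B30, B29} — violation — fails.
(ii) {Author, Publisher} → Title: every LHS value maps to a single RHS value — holds.
(iii) {Shelf, Title} → Author: every LHS value maps to a single RHS value — holds.
2 of the 3 dependencies hold.

2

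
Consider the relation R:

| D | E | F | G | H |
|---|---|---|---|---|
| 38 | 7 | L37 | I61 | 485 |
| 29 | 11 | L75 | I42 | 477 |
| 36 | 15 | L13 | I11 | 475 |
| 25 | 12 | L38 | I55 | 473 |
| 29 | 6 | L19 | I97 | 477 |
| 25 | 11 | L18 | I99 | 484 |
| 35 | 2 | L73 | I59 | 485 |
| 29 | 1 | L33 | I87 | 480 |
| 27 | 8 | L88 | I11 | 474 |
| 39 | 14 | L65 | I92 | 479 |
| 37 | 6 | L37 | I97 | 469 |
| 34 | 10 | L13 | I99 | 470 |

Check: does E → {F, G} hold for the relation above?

E=7: 1 row → {F,G} = (L37, I61) ✓
E=11: 2 rows → {F,G} takes values {(L75, I42), (L18, I99)} — violation
E=15: 1 row → {F,G} = (L13, I11) ✓
E=12: 1 row → {F,G} = (L38, I55) ✓
E=6: 2 rows → {F,G} takes values {(L19, I97), (L37, I97)} — violation
E=2: 1 row → {F,G} = (L73, I59) ✓
E=1: 1 row → {F,G} = (L33, I87) ✓
E=8: 1 row → {F,G} = (L88, I11) ✓
E=14: 1 row → {F,G} = (L65, I92) ✓
E=10: 1 row → {F,G} = (L13, I99) ✓
Two rows agree on E but differ on {F, G}, so E → {F, G} does not hold.

No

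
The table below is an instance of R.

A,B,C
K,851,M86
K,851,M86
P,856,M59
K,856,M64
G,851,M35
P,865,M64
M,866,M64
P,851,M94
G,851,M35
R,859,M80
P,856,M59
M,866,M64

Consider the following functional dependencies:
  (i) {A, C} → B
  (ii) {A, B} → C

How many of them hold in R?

2

(i) {A, C} → B: every LHS value maps to a single RHS value — holds.
(ii) {A, B} → C: every LHS value maps to a single RHS value — holds.
2 of the 2 dependencies hold.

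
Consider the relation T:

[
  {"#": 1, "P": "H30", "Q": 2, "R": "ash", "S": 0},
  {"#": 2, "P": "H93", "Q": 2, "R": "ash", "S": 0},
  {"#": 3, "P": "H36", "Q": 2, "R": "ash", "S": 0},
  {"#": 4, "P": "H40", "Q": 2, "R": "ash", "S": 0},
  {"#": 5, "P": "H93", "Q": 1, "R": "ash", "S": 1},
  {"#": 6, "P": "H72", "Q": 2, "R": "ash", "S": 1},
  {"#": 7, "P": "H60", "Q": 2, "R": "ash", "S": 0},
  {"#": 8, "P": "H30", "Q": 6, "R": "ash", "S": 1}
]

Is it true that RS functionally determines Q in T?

(R=ash, S=0): rows 1, 2, 3, 4, 7 → Q = 2, 2, 2, 2, 2 ✓
(R=ash, S=1): rows 5, 6, 8 → Q takes values {1, 2, 6} — violation
Two rows agree on RS but differ on Q, so RS -> Q does not hold.

No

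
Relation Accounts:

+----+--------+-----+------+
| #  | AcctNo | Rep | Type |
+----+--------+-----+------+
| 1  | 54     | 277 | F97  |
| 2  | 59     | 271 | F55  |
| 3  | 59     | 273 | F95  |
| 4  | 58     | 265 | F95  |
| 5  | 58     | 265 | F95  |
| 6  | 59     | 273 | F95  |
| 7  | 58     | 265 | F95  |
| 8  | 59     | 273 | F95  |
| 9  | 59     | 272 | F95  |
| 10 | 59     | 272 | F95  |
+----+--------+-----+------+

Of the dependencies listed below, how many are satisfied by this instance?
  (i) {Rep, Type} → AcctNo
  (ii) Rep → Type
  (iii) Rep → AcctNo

(i) {Rep, Type} → AcctNo: every LHS value maps to a single RHS value — holds.
(ii) Rep → Type: every LHS value maps to a single RHS value — holds.
(iii) Rep → AcctNo: every LHS value maps to a single RHS value — holds.
3 of the 3 dependencies hold.

3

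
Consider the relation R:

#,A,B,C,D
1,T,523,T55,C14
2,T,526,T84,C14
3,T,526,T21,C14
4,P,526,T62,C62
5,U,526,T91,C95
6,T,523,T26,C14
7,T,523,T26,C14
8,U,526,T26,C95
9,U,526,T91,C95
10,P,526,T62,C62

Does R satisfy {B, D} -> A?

Yes

(B=523, D=C14): rows 1, 6, 7 → A = T, T, T ✓
(B=526, D=C14): rows 2, 3 → A = T, T ✓
(B=526, D=C62): rows 4, 10 → A = P, P ✓
(B=526, D=C95): rows 5, 8, 9 → A = U, U, U ✓
Every {B, D} value is associated with a single A value, so {B, D} -> A holds.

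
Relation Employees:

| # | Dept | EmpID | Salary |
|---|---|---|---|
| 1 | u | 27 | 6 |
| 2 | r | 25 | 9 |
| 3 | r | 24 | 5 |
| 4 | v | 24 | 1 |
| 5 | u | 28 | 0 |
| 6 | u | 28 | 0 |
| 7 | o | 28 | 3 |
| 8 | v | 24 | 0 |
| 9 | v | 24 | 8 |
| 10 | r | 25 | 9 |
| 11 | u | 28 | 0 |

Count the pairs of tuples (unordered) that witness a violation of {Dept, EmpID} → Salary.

3

(Dept=r, EmpID=25): all 2 rows agree on Salary — 0 pairs.
(Dept=v, EmpID=24): violating pairs (4,8), (4,9), (8,9) — 3 pairs.
(Dept=u, EmpID=28): all 3 rows agree on Salary — 0 pairs.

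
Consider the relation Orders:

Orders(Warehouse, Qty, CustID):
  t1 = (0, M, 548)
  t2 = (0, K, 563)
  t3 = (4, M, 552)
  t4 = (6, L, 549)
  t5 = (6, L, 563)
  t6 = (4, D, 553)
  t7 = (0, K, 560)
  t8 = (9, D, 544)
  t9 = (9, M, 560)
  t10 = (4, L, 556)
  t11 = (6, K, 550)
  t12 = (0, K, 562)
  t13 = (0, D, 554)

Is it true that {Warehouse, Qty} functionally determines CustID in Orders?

(Warehouse=0, Qty=M): row 1 → CustID = 548 ✓
(Warehouse=0, Qty=K): rows 2, 7, 12 → CustID takes values {563, 560, 562} — violation
(Warehouse=4, Qty=M): row 3 → CustID = 552 ✓
(Warehouse=6, Qty=L): rows 4, 5 → CustID takes values {549, 563} — violation
(Warehouse=4, Qty=D): row 6 → CustID = 553 ✓
(Warehouse=9, Qty=D): row 8 → CustID = 544 ✓
(Warehouse=9, Qty=M): row 9 → CustID = 560 ✓
(Warehouse=4, Qty=L): row 10 → CustID = 556 ✓
(Warehouse=6, Qty=K): row 11 → CustID = 550 ✓
(Warehouse=0, Qty=D): row 13 → CustID = 554 ✓
Two rows agree on {Warehouse, Qty} but differ on CustID, so {Warehouse, Qty} -> CustID does not hold.

No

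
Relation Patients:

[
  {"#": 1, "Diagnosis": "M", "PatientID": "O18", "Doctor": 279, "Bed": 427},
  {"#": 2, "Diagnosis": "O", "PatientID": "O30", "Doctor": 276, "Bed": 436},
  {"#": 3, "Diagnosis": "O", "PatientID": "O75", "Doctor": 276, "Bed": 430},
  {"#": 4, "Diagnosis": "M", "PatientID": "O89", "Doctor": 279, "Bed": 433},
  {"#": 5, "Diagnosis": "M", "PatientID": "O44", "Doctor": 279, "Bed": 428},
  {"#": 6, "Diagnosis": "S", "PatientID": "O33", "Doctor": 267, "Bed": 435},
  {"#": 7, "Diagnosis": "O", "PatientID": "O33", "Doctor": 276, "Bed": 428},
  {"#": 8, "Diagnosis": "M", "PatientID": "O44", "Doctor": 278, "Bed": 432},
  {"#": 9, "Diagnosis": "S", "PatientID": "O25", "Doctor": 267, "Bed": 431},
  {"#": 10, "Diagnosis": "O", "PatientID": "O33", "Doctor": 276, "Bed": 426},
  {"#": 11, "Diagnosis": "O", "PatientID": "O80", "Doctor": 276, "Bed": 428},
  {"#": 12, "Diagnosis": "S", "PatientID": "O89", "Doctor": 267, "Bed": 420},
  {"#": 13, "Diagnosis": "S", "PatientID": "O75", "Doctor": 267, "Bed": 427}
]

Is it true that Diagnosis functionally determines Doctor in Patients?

No

Diagnosis=M: rows 1, 4, 5, 8 → Doctor takes values {279, 278} — violation
Diagnosis=O: rows 2, 3, 7, 10, 11 → Doctor = 276, 276, 276, 276, 276 ✓
Diagnosis=S: rows 6, 9, 12, 13 → Doctor = 267, 267, 267, 267 ✓
Two rows agree on Diagnosis but differ on Doctor, so Diagnosis -> Doctor does not hold.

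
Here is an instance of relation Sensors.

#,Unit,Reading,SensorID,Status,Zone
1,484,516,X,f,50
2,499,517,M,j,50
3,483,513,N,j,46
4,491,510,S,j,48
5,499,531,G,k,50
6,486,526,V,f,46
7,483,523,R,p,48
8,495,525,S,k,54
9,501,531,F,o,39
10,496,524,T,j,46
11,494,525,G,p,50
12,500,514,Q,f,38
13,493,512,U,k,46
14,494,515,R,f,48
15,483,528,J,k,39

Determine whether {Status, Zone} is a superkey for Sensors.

No

Rows 3 and 10 have the same {Status, Zone} value (Status=j, Zone=46) but are distinct tuples, so {Status, Zone} does not determine every attribute — not a superkey.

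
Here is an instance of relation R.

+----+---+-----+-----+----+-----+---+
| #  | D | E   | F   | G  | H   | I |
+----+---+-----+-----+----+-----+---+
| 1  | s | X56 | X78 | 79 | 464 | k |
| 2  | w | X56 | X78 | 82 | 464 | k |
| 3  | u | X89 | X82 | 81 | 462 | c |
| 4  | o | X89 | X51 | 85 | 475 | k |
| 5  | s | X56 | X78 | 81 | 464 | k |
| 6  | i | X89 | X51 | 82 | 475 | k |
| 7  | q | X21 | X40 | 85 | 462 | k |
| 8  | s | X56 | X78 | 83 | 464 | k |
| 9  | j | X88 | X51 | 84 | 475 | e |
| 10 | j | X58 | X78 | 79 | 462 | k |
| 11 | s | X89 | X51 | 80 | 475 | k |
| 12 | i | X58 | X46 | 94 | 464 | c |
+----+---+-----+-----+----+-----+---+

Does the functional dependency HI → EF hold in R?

No

(H=464, I=k): rows 1, 2, 5, 8 → {E,F} = (X56, X78), (X56, X78), (X56, X78), (X56, X78) ✓
(H=462, I=c): row 3 → {E,F} = (X89, X82) ✓
(H=475, I=k): rows 4, 6, 11 → {E,F} = (X89, X51), (X89, X51), (X89, X51) ✓
(H=462, I=k): rows 7, 10 → {E,F} takes values {(X21, X40), (X58, X78)} — violation
(H=475, I=e): row 9 → {E,F} = (X88, X51) ✓
(H=464, I=c): row 12 → {E,F} = (X58, X46) ✓
Two rows agree on HI but differ on EF, so HI → EF does not hold.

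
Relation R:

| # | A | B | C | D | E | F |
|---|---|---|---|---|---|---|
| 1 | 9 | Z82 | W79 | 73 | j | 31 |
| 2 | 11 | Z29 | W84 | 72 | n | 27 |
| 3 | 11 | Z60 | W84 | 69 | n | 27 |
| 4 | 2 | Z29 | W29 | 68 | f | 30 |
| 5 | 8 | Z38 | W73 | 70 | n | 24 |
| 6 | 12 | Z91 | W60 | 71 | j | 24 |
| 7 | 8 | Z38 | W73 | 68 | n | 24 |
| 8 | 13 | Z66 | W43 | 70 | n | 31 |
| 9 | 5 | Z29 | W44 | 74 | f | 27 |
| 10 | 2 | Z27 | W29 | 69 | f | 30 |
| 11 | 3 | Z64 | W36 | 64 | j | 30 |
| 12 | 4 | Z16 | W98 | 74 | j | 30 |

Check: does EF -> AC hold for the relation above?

No

(E=j, F=31): row 1 → {A,C} = (9, W79) ✓
(E=n, F=27): rows 2, 3 → {A,C} = (11, W84), (11, W84) ✓
(E=f, F=30): rows 4, 10 → {A,C} = (2, W29), (2, W29) ✓
(E=n, F=24): rows 5, 7 → {A,C} = (8, W73), (8, W73) ✓
(E=j, F=24): row 6 → {A,C} = (12, W60) ✓
(E=n, F=31): row 8 → {A,C} = (13, W43) ✓
(E=f, F=27): row 9 → {A,C} = (5, W44) ✓
(E=j, F=30): rows 11, 12 → {A,C} takes values {(3, W36), (4, W98)} — violation
Two rows agree on EF but differ on AC, so EF -> AC does not hold.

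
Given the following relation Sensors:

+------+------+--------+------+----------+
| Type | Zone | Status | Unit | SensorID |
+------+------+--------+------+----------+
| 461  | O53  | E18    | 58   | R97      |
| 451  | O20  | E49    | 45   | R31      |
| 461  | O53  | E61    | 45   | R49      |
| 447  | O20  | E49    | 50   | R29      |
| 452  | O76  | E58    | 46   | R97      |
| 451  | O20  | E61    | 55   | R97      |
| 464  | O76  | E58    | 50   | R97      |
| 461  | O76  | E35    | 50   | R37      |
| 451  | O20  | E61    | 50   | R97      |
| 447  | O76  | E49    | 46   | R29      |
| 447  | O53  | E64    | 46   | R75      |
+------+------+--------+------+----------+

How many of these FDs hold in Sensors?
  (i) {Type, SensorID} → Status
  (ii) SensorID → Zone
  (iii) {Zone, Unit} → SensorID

(i) {Type, SensorID} → Status: every LHS value maps to a single RHS value — holds.
(ii) SensorID → Zone: SensorID=R97: 5 rows → Zone takes values {O53, O76, O20} — violation; SensorID=R29: 2 rows → Zone takes values {O20, O76} — violation — fails.
(iii) {Zone, Unit} → SensorID: (Zone=O20, Unit=50): 2 rows → SensorID takes values {R29, R97} — violation; (Zone=O76, Unit=46): 2 rows → SensorID takes values {R97, R29} — violation; (Zone=O76, Unit=50): 2 rows → SensorID takes values {R97, R37} — violation — fails.
1 of the 3 dependencies holds.

1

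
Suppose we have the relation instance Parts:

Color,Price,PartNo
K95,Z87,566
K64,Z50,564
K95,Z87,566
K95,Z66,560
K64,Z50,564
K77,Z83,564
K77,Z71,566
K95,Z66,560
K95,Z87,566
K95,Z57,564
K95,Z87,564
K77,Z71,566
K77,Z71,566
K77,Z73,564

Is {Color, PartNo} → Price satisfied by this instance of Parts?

(Color=K95, PartNo=566): 3 rows → Price = Z87, Z87, Z87 ✓
(Color=K64, PartNo=564): 2 rows → Price = Z50, Z50 ✓
(Color=K95, PartNo=560): 2 rows → Price = Z66, Z66 ✓
(Color=K77, PartNo=564): 2 rows → Price takes values {Z83, Z73} — violation
(Color=K77, PartNo=566): 3 rows → Price = Z71, Z71, Z71 ✓
(Color=K95, PartNo=564): 2 rows → Price takes values {Z57, Z87} — violation
Two rows agree on {Color, PartNo} but differ on Price, so {Color, PartNo} → Price does not hold.

No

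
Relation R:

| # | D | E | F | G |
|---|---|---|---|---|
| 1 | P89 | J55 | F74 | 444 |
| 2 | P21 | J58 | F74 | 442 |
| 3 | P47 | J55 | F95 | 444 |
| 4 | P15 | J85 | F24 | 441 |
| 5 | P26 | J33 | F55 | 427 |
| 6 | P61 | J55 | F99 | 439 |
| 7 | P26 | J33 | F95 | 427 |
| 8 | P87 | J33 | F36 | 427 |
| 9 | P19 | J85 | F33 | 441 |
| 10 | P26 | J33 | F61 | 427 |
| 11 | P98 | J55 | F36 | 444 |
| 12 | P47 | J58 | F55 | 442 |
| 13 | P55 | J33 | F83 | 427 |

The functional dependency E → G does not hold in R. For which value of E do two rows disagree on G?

E=J55: rows 1, 3, 6, 11 → G takes values {444, 439} — violation
E=J58: rows 2, 12 → G = 442, 442 ✓
E=J85: rows 4, 9 → G = 441, 441 ✓
E=J33: rows 5, 7, 8, 10, 13 → G = 427, 427, 427, 427, 427 ✓
The only E value with inconsistent G is E=J55.

J55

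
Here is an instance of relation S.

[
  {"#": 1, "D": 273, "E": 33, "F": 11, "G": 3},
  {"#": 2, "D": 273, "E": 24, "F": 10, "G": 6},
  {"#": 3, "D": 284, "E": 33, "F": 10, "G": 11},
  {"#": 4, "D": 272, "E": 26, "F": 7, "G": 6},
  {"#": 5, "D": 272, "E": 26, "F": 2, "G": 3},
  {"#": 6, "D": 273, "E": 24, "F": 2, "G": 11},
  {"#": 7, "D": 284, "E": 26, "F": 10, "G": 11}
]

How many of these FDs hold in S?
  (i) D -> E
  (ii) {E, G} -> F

(i) D -> E: D=273: rows 1, 2, 6 → E takes values {33, 24} — violation; D=284: rows 3, 7 → E takes values {33, 26} — violation — fails.
(ii) {E, G} -> F: every LHS value maps to a single RHS value — holds.
1 of the 2 dependencies holds.

1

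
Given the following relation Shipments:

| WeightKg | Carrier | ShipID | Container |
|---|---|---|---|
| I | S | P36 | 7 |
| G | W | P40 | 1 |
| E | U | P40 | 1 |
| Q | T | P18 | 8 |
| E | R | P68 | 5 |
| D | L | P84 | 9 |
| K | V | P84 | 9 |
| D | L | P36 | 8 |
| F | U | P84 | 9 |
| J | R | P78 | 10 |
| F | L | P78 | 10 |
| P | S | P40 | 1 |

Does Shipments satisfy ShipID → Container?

ShipID=P36: 2 rows → Container takes values {7, 8} — violation
ShipID=P40: 3 rows → Container = 1, 1, 1 ✓
ShipID=P18: 1 row → Container = 8 ✓
ShipID=P68: 1 row → Container = 5 ✓
ShipID=P84: 3 rows → Container = 9, 9, 9 ✓
ShipID=P78: 2 rows → Container = 10, 10 ✓
Two rows agree on ShipID but differ on Container, so ShipID → Container does not hold.

No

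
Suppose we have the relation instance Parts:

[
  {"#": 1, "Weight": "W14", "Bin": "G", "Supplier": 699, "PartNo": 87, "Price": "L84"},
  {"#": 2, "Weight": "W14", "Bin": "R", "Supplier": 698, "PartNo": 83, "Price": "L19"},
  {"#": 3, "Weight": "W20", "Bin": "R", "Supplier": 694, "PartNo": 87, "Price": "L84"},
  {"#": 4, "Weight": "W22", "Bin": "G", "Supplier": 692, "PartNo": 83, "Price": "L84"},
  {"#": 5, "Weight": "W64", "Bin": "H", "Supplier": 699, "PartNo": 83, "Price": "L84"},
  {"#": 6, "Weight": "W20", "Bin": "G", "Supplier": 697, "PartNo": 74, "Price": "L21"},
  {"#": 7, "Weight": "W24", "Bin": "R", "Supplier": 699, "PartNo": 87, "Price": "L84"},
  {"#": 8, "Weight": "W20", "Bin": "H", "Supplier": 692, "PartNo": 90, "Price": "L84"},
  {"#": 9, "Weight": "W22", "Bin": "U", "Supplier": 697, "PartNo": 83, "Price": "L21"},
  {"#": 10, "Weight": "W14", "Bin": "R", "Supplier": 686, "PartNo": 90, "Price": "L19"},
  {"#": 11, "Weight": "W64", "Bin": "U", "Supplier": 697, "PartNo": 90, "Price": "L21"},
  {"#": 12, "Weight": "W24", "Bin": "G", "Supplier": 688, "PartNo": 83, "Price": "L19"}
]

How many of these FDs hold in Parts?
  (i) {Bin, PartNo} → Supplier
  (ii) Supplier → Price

(i) {Bin, PartNo} → Supplier: (Bin=R, PartNo=87): rows 3, 7 → Supplier takes values {694, 699} — violation; (Bin=G, PartNo=83): rows 4, 12 → Supplier takes values {692, 688} — violation — fails.
(ii) Supplier → Price: every LHS value maps to a single RHS value — holds.
1 of the 2 dependencies holds.

1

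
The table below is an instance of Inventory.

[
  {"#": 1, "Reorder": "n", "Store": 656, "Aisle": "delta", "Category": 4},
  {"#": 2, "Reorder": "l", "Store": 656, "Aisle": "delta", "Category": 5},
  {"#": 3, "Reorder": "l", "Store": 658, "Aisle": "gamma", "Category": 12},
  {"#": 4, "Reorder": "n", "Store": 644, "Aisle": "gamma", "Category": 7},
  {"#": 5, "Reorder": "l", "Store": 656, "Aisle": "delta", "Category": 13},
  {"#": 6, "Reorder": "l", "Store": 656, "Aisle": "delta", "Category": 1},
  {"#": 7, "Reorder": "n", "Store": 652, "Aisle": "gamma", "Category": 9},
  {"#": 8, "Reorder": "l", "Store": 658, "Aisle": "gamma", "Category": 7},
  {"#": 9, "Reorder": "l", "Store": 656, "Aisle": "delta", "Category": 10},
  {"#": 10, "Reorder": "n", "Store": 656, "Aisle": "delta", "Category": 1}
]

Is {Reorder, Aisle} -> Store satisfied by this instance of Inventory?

(Reorder=n, Aisle=delta): rows 1, 10 → Store = 656, 656 ✓
(Reorder=l, Aisle=delta): rows 2, 5, 6, 9 → Store = 656, 656, 656, 656 ✓
(Reorder=l, Aisle=gamma): rows 3, 8 → Store = 658, 658 ✓
(Reorder=n, Aisle=gamma): rows 4, 7 → Store takes values {644, 652} — violation
Two rows agree on {Reorder, Aisle} but differ on Store, so {Reorder, Aisle} -> Store does not hold.

No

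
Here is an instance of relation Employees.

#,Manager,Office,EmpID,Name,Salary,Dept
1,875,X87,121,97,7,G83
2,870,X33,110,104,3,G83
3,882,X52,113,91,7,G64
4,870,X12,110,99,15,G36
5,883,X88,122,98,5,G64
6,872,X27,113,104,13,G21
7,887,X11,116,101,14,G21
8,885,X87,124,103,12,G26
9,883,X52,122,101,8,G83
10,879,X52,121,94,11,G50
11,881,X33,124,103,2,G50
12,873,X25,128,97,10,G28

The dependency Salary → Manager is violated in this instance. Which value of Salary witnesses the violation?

7

Salary=7: rows 1, 3 → Manager takes values {875, 882} — violation
Salary=3: row 2 → Manager = 870 ✓
Salary=15: row 4 → Manager = 870 ✓
Salary=5: row 5 → Manager = 883 ✓
Salary=13: row 6 → Manager = 872 ✓
Salary=14: row 7 → Manager = 887 ✓
Salary=12: row 8 → Manager = 885 ✓
Salary=8: row 9 → Manager = 883 ✓
Salary=11: row 10 → Manager = 879 ✓
Salary=2: row 11 → Manager = 881 ✓
Salary=10: row 12 → Manager = 873 ✓
The only Salary value with inconsistent Manager is Salary=7.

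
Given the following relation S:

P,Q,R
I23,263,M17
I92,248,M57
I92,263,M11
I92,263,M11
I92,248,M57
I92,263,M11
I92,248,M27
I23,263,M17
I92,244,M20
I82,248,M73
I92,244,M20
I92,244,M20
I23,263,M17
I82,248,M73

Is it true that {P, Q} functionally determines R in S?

(P=I23, Q=263): 3 rows → R = M17, M17, M17 ✓
(P=I92, Q=248): 3 rows → R takes values {M57, M27} — violation
(P=I92, Q=263): 3 rows → R = M11, M11, M11 ✓
(P=I92, Q=244): 3 rows → R = M20, M20, M20 ✓
(P=I82, Q=248): 2 rows → R = M73, M73 ✓
Two rows agree on {P, Q} but differ on R, so {P, Q} -> R does not hold.

No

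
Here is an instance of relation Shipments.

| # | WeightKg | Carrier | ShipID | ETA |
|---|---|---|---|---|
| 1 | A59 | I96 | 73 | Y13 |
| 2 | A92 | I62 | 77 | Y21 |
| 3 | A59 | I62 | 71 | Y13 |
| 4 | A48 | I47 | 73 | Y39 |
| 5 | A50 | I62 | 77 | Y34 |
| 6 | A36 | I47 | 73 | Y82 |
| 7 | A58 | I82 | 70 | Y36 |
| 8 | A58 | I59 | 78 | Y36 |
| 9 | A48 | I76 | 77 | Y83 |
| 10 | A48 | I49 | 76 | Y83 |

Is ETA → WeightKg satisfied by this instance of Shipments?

ETA=Y13: rows 1, 3 → WeightKg = A59, A59 ✓
ETA=Y21: row 2 → WeightKg = A92 ✓
ETA=Y39: row 4 → WeightKg = A48 ✓
ETA=Y34: row 5 → WeightKg = A50 ✓
ETA=Y82: row 6 → WeightKg = A36 ✓
ETA=Y36: rows 7, 8 → WeightKg = A58, A58 ✓
ETA=Y83: rows 9, 10 → WeightKg = A48, A48 ✓
Every ETA value is associated with a single WeightKg value, so ETA → WeightKg holds.

Yes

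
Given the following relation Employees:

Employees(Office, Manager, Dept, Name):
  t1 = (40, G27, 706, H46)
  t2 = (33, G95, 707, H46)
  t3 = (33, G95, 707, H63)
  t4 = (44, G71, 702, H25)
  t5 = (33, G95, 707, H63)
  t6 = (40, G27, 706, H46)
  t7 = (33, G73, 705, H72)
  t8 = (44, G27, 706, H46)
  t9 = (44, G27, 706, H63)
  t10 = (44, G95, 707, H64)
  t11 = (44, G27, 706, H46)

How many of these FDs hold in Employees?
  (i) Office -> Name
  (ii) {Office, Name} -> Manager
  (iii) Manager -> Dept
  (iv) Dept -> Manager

3

(i) Office -> Name: Office=33: rows 2, 3, 5, 7 → Name takes values {H46, H63, H72} — violation; Office=44: rows 4, 8, 9, 10, 11 → Name takes values {H25, H46, H63, H64} — violation — fails.
(ii) {Office, Name} -> Manager: every LHS value maps to a single RHS value — holds.
(iii) Manager -> Dept: every LHS value maps to a single RHS value — holds.
(iv) Dept -> Manager: every LHS value maps to a single RHS value — holds.
3 of the 4 dependencies hold.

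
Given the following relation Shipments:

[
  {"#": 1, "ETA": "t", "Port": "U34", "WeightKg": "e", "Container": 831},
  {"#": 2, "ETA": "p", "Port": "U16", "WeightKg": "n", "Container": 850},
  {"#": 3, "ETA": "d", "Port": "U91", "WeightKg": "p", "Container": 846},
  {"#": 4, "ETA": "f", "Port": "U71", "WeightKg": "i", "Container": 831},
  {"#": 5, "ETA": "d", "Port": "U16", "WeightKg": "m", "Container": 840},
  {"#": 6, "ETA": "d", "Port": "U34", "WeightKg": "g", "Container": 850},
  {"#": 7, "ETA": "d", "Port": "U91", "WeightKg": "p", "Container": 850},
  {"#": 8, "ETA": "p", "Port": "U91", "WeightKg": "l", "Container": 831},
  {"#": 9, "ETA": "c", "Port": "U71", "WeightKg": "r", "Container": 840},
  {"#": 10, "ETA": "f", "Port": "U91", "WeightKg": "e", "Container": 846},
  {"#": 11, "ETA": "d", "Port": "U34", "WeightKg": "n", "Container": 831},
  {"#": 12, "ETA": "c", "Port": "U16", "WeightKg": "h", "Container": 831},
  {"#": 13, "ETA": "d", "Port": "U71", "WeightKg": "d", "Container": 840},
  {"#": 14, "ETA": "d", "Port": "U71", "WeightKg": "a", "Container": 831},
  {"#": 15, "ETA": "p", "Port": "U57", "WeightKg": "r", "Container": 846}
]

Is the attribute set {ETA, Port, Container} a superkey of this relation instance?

Yes

All 15 rows have distinct {ETA, Port, Container} values, so {ETA, Port, Container} → (all attributes) holds and {ETA, Port, Container} is a superkey.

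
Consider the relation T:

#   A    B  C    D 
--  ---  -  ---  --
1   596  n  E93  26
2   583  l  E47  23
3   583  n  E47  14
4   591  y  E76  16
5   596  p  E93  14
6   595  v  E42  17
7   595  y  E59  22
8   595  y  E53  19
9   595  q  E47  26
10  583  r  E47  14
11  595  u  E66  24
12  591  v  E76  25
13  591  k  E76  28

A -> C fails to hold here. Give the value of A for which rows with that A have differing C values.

A=596: rows 1, 5 → C = E93, E93 ✓
A=583: rows 2, 3, 10 → C = E47, E47, E47 ✓
A=591: rows 4, 12, 13 → C = E76, E76, E76 ✓
A=595: rows 6, 7, 8, 9, 11 → C takes values {E42, E59, E53, E47, E66} — violation
The only A value with inconsistent C is A=595.

595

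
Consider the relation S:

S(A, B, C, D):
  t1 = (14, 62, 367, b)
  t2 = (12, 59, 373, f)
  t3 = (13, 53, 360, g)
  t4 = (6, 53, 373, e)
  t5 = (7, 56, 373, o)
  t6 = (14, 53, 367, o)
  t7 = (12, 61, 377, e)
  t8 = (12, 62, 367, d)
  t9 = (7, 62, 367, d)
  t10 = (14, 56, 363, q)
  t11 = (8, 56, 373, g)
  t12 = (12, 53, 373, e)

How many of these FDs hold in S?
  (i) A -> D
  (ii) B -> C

0

(i) A -> D: A=14: rows 1, 6, 10 → D takes values {b, o, q} — violation; A=12: rows 2, 7, 8, 12 → D takes values {f, e, d} — violation; A=7: rows 5, 9 → D takes values {o, d} — violation — fails.
(ii) B -> C: B=53: rows 3, 4, 6, 12 → C takes values {360, 373, 367} — violation; B=56: rows 5, 10, 11 → C takes values {373, 363} — violation — fails.
None of the 2 dependencies hold.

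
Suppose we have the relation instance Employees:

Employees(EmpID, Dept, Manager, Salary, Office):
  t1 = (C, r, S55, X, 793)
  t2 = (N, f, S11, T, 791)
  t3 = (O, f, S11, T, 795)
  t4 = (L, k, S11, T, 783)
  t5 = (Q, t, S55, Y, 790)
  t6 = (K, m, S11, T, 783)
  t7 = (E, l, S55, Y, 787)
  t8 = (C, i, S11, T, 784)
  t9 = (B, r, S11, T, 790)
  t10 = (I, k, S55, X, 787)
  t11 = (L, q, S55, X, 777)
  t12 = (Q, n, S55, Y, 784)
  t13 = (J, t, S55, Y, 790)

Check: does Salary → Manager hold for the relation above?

Salary=X: rows 1, 10, 11 → Manager = S55, S55, S55 ✓
Salary=T: rows 2, 3, 4, 6, 8, 9 → Manager = S11, S11, S11, S11, S11, S11 ✓
Salary=Y: rows 5, 7, 12, 13 → Manager = S55, S55, S55, S55 ✓
Every Salary value is associated with a single Manager value, so Salary → Manager holds.

Yes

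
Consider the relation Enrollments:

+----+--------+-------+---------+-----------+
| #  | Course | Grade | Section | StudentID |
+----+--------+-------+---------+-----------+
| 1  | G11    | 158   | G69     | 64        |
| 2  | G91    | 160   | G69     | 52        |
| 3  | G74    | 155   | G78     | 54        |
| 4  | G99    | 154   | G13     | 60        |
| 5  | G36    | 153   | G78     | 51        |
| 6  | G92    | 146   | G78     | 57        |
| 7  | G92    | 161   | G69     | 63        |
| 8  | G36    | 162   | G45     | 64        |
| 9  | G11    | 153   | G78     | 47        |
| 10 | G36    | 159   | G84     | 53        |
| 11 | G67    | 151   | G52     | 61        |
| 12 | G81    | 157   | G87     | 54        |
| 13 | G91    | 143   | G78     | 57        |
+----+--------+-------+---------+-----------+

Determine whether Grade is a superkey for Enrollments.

Rows 5 and 9 have the same Grade value Grade=153 but are distinct tuples, so Grade does not determine every attribute — not a superkey.

No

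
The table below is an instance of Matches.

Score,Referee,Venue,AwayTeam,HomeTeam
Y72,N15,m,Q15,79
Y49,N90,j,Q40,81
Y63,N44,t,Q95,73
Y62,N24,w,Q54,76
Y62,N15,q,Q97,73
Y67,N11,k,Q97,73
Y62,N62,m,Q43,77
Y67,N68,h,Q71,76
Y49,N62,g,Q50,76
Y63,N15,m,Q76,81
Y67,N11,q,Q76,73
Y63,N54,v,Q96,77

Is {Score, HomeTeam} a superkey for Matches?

Two distinct rows share (Score=Y67, HomeTeam=73), so {Score, HomeTeam} does not determine every attribute — not a superkey.

No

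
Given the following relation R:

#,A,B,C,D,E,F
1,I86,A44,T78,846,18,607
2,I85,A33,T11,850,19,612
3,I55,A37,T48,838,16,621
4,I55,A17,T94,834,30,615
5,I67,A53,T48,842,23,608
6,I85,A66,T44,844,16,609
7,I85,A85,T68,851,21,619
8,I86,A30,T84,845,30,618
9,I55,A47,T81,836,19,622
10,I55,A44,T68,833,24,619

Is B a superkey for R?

Rows 1 and 10 have the same B value B=A44 but are distinct tuples, so B does not determine every attribute — not a superkey.

No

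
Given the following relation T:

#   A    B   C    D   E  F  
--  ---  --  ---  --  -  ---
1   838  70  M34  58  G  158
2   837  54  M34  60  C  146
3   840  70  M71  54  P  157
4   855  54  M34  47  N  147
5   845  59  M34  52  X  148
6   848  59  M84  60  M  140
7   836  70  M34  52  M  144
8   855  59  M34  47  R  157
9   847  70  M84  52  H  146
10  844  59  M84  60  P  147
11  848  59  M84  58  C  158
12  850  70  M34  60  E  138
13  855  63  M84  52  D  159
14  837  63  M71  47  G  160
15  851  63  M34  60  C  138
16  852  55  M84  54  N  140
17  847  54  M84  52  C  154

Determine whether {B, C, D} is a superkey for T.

Rows 6 and 10 have the same {B, C, D} value (B=59, C=M84, D=60) but are distinct tuples, so {B, C, D} does not determine every attribute — not a superkey.

No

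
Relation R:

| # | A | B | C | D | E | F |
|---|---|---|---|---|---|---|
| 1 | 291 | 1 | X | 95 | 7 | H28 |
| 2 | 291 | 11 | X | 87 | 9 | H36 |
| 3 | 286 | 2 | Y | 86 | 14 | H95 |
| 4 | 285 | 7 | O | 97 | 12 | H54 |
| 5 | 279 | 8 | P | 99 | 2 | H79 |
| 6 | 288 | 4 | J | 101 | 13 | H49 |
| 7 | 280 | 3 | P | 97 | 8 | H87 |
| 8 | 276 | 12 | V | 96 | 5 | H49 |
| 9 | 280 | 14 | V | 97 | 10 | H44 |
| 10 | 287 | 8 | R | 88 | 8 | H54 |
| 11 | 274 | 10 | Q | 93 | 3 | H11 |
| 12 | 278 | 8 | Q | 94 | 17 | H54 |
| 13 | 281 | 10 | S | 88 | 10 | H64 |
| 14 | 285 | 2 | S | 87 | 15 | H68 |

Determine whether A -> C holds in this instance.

No

A=291: rows 1, 2 → C = X, X ✓
A=286: row 3 → C = Y ✓
A=285: rows 4, 14 → C takes values {O, S} — violation
A=279: row 5 → C = P ✓
A=288: row 6 → C = J ✓
A=280: rows 7, 9 → C takes values {P, V} — violation
A=276: row 8 → C = V ✓
A=287: row 10 → C = R ✓
A=274: row 11 → C = Q ✓
A=278: row 12 → C = Q ✓
A=281: row 13 → C = S ✓
Two rows agree on A but differ on C, so A -> C does not hold.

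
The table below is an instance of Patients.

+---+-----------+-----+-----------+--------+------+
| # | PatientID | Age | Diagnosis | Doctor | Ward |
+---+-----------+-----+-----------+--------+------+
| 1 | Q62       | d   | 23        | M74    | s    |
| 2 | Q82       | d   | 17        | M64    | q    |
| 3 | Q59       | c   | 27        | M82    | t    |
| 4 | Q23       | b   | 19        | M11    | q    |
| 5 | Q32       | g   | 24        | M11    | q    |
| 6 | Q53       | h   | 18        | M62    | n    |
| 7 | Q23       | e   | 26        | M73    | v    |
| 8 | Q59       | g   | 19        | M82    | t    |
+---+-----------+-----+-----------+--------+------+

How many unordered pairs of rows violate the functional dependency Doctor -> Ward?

Doctor=M82: all 2 rows agree on Ward — 0 pairs.
Doctor=M11: all 2 rows agree on Ward — 0 pairs.

0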